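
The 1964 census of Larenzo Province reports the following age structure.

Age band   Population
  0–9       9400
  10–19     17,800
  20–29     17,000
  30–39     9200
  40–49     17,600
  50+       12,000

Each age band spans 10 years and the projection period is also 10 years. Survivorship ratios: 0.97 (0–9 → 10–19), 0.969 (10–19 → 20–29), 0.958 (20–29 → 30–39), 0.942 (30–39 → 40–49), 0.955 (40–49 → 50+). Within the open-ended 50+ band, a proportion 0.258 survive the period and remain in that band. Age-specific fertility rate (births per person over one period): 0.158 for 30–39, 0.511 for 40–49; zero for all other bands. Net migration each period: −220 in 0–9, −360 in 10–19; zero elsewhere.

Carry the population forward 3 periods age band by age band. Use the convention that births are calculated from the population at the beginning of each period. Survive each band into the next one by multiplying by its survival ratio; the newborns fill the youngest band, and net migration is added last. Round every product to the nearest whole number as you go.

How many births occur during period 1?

10448

Let group 1 be 0–9 through group 6 = 50+.
Period 1:
Births: 9200 × 0.158 = 1454 ; 17600 × 0.511 = 8994 ⇒ total 10448
Group 2: 9400 × 0.97 = 9118
Group 3: 17800 × 0.969 = 17248
Group 4: 17000 × 0.958 = 16286
Group 5: 9200 × 0.942 = 8666
Group 6: 17600 × 0.955 + 12000 × 0.258 = 16808 + 3096 = 19904
Net migration: Group 1 − 220 → 10228; Group 2 − 360 → 8758
End of period: [10228, 8758, 17248, 16286, 8666, 19904]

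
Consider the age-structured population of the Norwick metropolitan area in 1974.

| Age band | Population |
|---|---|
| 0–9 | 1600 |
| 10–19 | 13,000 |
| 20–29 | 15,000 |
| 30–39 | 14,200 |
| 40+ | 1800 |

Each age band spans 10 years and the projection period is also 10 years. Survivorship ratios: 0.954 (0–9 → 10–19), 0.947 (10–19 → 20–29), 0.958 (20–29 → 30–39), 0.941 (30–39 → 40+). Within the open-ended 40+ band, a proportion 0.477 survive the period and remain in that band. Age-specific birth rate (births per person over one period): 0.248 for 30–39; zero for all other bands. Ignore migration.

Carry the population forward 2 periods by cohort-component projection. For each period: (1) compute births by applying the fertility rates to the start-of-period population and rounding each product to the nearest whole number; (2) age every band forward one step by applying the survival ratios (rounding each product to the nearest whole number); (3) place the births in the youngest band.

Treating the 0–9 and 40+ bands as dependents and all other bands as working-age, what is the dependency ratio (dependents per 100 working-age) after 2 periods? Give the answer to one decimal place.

143.8

Let group 1 be 0–9 through group 5 = 40+.
[period 1]
Births: 14200 × 0.248 = 3522
Group 2: 1600 × 0.954 = 1526
Group 3: 13000 × 0.947 = 12311
Group 4: 15000 × 0.958 = 14370
Group 5: 14200 × 0.941 + 1800 × 0.477 = 13362 + 859 = 14221
Population now: 0–9=3522, 10–19=1526, 20–29=12311, 30–39=14370, 40+=14221
[period 2]
Births: 14370 × 0.248 = 3564
Group 2: 3522 × 0.954 = 3360
Group 3: 1526 × 0.947 = 1445
Group 4: 12311 × 0.958 = 11794
Group 5: 14370 × 0.941 + 14221 × 0.477 = 13522 + 6783 = 20305
Population now: 0–9=3564, 10–19=3360, 20–29=1445, 30–39=11794, 40+=20305
Dependents (band 0–9 + band 40+) = 3564 + 20305 = 23869; working-age = 16599; ratio = 23869/16599 × 100 = 143.8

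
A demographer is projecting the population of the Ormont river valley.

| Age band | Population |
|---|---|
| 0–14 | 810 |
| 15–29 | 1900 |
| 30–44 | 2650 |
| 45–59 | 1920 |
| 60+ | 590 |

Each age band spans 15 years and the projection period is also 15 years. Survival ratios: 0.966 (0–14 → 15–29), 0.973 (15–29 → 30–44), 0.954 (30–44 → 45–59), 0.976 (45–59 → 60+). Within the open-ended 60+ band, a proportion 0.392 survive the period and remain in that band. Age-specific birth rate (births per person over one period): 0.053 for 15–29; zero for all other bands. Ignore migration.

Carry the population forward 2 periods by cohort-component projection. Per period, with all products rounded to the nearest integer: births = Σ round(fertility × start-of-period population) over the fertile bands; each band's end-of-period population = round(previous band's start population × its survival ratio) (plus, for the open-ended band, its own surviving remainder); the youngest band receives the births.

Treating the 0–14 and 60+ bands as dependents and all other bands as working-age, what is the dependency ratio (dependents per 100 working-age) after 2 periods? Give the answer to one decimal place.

Call the groups 1 to 5, youngest first.
After projecting period 1:
Births: 1900 × 0.053 = 101
Group 2: 810 × 0.966 = 782
Group 3: 1900 × 0.973 = 1849
Group 4: 2650 × 0.954 = 2528
Group 5: 1920 × 0.976 + 590 × 0.392 = 1874 + 231 = 2105
→ [101, 782, 1849, 2528, 2105]
After projecting period 2:
Births: 782 × 0.053 = 41
Group 2: 101 × 0.966 = 98
Group 3: 782 × 0.973 = 761
Group 4: 1849 × 0.954 = 1764
Group 5: 2528 × 0.976 + 2105 × 0.392 = 2467 + 825 = 3292
→ [41, 98, 761, 1764, 3292]
Dependents (band 0–14 + band 60+) = 41 + 3292 = 3333; working-age = 2623; ratio = 3333/2623 × 100 = 127.1

127.1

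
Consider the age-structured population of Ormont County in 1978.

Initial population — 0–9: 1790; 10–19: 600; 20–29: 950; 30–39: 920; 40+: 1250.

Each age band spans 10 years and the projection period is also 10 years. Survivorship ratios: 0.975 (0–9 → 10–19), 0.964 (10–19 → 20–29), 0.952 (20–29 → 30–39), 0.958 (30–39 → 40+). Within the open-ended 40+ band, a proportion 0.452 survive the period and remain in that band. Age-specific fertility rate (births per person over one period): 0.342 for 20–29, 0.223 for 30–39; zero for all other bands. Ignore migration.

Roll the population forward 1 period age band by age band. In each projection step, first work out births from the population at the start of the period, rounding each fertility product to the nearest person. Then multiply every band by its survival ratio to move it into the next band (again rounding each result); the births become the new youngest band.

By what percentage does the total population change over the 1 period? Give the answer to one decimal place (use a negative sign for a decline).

Period 1.
Births: 950 * 0.342 = 325 ; 920 * 0.223 = 205 — total 530
10–19: 1790 * 0.975 = 1745
20–29: 600 * 0.964 = 578
30–39: 950 * 0.952 = 904
40+: 920 * 0.958 + 1250 * 0.452 = 881 + 565 = 1446
End of period: [530, 1745, 578, 904, 1446]
Total: 5510 → 5203; change = -307; percentage change = -5.6%

-5.6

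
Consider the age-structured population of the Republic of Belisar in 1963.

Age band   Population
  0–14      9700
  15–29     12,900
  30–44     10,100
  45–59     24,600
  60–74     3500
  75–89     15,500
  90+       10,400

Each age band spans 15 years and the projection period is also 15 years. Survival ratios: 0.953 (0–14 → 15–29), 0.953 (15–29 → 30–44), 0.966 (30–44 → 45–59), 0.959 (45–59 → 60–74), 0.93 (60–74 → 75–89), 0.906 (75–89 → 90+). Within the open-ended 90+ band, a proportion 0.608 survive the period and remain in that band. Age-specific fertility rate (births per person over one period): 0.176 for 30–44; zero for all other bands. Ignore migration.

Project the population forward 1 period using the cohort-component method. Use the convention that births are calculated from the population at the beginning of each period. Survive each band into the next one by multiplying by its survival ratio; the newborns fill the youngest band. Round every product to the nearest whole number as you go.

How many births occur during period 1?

1778

(Bands numbered youngest = 1 to oldest = 7.)
Period 1:
Births: 10100 × 0.176 = 1778
Band 2: 9700 × 0.953 = 9244
Band 3: 12900 × 0.953 = 12294
Band 4: 10100 × 0.966 = 9757
Band 5: 24600 × 0.959 = 23591
Band 6: 3500 × 0.93 = 3255
Band 7: 15500 × 0.906 + 10400 × 0.608 = 14043 + 6323 = 20366
Population now: 0–14=1778, 15–29=9244, 30–44=12294, 45–59=9757, 60–74=23591, 75–89=3255, 90+=20366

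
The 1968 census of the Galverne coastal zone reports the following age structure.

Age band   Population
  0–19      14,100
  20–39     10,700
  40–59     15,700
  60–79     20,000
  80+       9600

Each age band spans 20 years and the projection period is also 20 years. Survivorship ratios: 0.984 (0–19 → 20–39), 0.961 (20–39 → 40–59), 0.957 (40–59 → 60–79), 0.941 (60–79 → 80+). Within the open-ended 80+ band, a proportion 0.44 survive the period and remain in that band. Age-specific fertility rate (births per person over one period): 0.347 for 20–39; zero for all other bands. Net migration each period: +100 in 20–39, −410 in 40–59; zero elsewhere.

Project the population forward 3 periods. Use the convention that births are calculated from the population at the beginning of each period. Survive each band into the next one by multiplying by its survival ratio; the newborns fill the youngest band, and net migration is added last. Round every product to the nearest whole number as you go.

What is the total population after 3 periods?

Numbering the bands 1..5 from youngest to oldest:
Period 1.
Births: 10700 × 0.347 = 3713
Band 2: 14100 × 0.984 = 13874
Band 3: 10700 × 0.961 = 10283
Band 4: 15700 × 0.957 = 15025
Band 5: 20000 × 0.941 + 9600 × 0.44 = 18820 + 4224 = 23044
Net migration: Band 2 + 100 → 13974; Band 3 − 410 → 9873
End of period: [3713, 13974, 9873, 15025, 23044]
Period 2.
Births: 13974 × 0.347 = 4849
Band 2: 3713 × 0.984 = 3654
Band 3: 13974 × 0.961 = 13429
Band 4: 9873 × 0.957 = 9448
Band 5: 15025 × 0.941 + 23044 × 0.44 = 14139 + 10139 = 24278
Net migration: Band 2 + 100 → 3754; Band 3 − 410 → 13019
End of period: [4849, 3754, 13019, 9448, 24278]
Period 3.
Births: 3754 × 0.347 = 1303
Band 2: 4849 × 0.984 = 4771
Band 3: 3754 × 0.961 = 3608
Band 4: 13019 × 0.957 = 12459
Band 5: 9448 × 0.941 + 24278 × 0.44 = 8891 + 10682 = 19573
Net migration: Band 2 + 100 → 4871; Band 3 − 410 → 3198
End of period: [1303, 4871, 3198, 12459, 19573]
Total after period 3: 1303 + 4871 + 3198 + 12459 + 19573 = 41404

41404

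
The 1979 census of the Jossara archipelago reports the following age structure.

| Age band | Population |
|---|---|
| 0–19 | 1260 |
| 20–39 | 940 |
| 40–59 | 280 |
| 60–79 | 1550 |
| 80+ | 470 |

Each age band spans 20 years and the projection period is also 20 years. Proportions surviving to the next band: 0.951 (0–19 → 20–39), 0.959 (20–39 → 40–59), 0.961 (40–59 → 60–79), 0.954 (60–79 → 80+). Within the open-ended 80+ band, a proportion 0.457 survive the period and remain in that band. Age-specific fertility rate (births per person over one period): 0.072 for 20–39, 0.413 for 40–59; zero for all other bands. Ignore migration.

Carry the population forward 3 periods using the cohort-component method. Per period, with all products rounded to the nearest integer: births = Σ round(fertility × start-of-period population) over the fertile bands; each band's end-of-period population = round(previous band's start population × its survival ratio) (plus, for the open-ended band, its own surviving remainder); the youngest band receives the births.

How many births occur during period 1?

184

Period 1.
Births: 940 × 0.072 = 68 ; 280 × 0.413 = 116 — total 184
20–39: 1260 × 0.951 = 1198
40–59: 940 × 0.959 = 901
60–79: 280 × 0.961 = 269
80+: 1550 × 0.954 + 470 × 0.457 = 1479 + 215 = 1694
Giving 184 / 1198 / 901 / 269 / 1694.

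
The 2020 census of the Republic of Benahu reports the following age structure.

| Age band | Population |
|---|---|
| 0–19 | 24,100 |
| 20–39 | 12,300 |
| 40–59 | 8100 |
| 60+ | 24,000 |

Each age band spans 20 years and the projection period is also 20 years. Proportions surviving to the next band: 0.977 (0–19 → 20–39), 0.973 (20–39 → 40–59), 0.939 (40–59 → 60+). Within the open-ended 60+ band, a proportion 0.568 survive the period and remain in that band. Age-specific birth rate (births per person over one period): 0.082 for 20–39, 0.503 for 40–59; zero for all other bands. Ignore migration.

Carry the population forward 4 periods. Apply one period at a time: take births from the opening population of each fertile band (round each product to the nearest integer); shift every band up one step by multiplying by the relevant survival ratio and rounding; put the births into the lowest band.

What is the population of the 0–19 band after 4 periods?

Numbering the groups 1..4 from youngest to oldest:
After projecting period 1:
Births: 12300 × 0.082 = 1009 ; 8100 × 0.503 = 4074 — total 5083
Group 2: 24100 × 0.977 = 23546
Group 3: 12300 × 0.973 = 11968
Group 4: 8100 × 0.939 + 24000 × 0.568 = 7606 + 13632 = 21238
Population now: 0–19=5083, 20–39=23546, 40–59=11968, 60+=21238
After projecting period 2:
Births: 23546 × 0.082 = 1931 ; 11968 × 0.503 = 6020 — total 7951
Group 2: 5083 × 0.977 = 4966
Group 3: 23546 × 0.973 = 22910
Group 4: 11968 × 0.939 + 21238 × 0.568 = 11238 + 12063 = 23301
Population now: 0–19=7951, 20–39=4966, 40–59=22910, 60+=23301
After projecting period 3:
Births: 4966 × 0.082 = 407 ; 22910 × 0.503 = 11524 — total 11931
Group 2: 7951 × 0.977 = 7768
Group 3: 4966 × 0.973 = 4832
Group 4: 22910 × 0.939 + 23301 × 0.568 = 21512 + 13235 = 34747
Population now: 0–19=11931, 20–39=7768, 40–59=4832, 60+=34747
After projecting period 4:
Births: 7768 × 0.082 = 637 ; 4832 × 0.503 = 2430 — total 3067
Group 2: 11931 × 0.977 = 11657
Group 3: 7768 × 0.973 = 7558
Group 4: 4832 × 0.939 + 34747 × 0.568 = 4537 + 19736 = 24273
Population now: 0–19=3067, 20–39=11657, 40–59=7558, 60+=24273

3067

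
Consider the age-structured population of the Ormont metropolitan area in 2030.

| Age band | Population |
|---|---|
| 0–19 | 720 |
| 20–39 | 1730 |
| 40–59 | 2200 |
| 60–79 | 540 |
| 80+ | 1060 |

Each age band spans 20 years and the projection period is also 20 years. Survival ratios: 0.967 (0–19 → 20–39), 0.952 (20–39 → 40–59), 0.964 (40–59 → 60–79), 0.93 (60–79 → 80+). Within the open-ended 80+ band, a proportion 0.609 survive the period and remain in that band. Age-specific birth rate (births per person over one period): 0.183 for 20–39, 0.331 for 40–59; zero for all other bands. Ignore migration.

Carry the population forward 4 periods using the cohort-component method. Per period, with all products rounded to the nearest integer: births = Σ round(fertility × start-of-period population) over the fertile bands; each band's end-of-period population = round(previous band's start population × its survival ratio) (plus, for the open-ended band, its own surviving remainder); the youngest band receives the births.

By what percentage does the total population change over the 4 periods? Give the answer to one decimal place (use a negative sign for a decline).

-22.3

After projecting period 1:
Births: 1730 * 0.183 = 317  |  2200 * 0.331 = 728 ⇒ total 1045
20–39: 720 * 0.967 = 696
40–59: 1730 * 0.952 = 1647
60–79: 2200 * 0.964 = 2121
80+: 540 * 0.93 + 1060 * 0.609 = 502 + 646 = 1148
Giving 1045 / 696 / 1647 / 2121 / 1148.
After projecting period 2:
Births: 696 * 0.183 = 127  |  1647 * 0.331 = 545 ⇒ total 672
20–39: 1045 * 0.967 = 1011
40–59: 696 * 0.952 = 663
60–79: 1647 * 0.964 = 1588
80+: 2121 * 0.93 + 1148 * 0.609 = 1973 + 699 = 2672
Giving 672 / 1011 / 663 / 1588 / 2672.
After projecting period 3:
Births: 1011 * 0.183 = 185  |  663 * 0.331 = 219 ⇒ total 404
20–39: 672 * 0.967 = 650
40–59: 1011 * 0.952 = 962
60–79: 663 * 0.964 = 639
80+: 1588 * 0.93 + 2672 * 0.609 = 1477 + 1627 = 3104
Giving 404 / 650 / 962 / 639 / 3104.
After projecting period 4:
Births: 650 * 0.183 = 119  |  962 * 0.331 = 318 ⇒ total 437
20–39: 404 * 0.967 = 391
40–59: 650 * 0.952 = 619
60–79: 962 * 0.964 = 927
80+: 639 * 0.93 + 3104 * 0.609 = 594 + 1890 = 2484
Giving 437 / 391 / 619 / 927 / 2484.
Total: 6250 → 4858; change = -1392; percentage change = -22.3%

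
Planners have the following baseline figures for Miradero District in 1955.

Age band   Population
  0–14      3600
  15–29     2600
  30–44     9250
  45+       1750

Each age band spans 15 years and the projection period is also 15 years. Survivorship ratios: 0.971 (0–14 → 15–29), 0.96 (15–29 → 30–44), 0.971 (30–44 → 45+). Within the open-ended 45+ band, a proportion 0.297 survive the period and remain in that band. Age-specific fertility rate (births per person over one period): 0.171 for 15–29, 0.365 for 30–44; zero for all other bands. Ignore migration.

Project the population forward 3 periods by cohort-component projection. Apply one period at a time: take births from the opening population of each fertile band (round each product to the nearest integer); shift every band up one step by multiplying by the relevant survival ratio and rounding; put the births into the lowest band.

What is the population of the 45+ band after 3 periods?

Period 1:
Births: 2600 * 0.171 = 445 ; 9250 * 0.365 = 3376 ⇒ total 3821
15–29: 3600 * 0.971 = 3496
30–44: 2600 * 0.96 = 2496
45+: 9250 * 0.971 + 1750 * 0.297 = 8982 + 520 = 9502
Giving 3821 / 3496 / 2496 / 9502.
Period 2:
Births: 3496 * 0.171 = 598 ; 2496 * 0.365 = 911 ⇒ total 1509
15–29: 3821 * 0.971 = 3710
30–44: 3496 * 0.96 = 3356
45+: 2496 * 0.971 + 9502 * 0.297 = 2424 + 2822 = 5246
Giving 1509 / 3710 / 3356 / 5246.
Period 3:
Births: 3710 * 0.171 = 634 ; 3356 * 0.365 = 1225 ⇒ total 1859
15–29: 1509 * 0.971 = 1465
30–44: 3710 * 0.96 = 3562
45+: 3356 * 0.971 + 5246 * 0.297 = 3259 + 1558 = 4817
Giving 1859 / 1465 / 3562 / 4817.

4817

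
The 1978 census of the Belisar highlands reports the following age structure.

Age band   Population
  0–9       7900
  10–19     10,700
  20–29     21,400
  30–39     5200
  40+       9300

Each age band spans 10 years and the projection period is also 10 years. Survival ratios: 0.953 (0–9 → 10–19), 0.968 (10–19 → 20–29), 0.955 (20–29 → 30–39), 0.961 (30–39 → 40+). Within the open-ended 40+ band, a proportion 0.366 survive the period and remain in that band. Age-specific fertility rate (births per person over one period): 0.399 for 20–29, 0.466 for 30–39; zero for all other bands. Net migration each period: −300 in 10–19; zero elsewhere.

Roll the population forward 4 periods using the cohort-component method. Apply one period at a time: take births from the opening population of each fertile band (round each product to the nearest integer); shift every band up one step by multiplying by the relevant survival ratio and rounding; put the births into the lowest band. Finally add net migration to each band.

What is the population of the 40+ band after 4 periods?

12944

[period 1]
Births: 21400 × 0.399 = 8539 ; 5200 × 0.466 = 2423 → 10962
10–19: 7900 × 0.953 = 7529
20–29: 10700 × 0.968 = 10358
30–39: 21400 × 0.955 = 20437
40+: 5200 × 0.961 + 9300 × 0.366 = 4997 + 3404 = 8401
Net migration: 10–19 − 300 → 7229
End of period: [10962, 7229, 10358, 20437, 8401]
[period 2]
Births: 10358 × 0.399 = 4133 ; 20437 × 0.466 = 9524 → 13657
10–19: 10962 × 0.953 = 10447
20–29: 7229 × 0.968 = 6998
30–39: 10358 × 0.955 = 9892
40+: 20437 × 0.961 + 8401 × 0.366 = 19640 + 3075 = 22715
Net migration: 10–19 − 300 → 10147
End of period: [13657, 10147, 6998, 9892, 22715]
[period 3]
Births: 6998 × 0.399 = 2792 ; 9892 × 0.466 = 4610 → 7402
10–19: 13657 × 0.953 = 13015
20–29: 10147 × 0.968 = 9822
30–39: 6998 × 0.955 = 6683
40+: 9892 × 0.961 + 22715 × 0.366 = 9506 + 8314 = 17820
Net migration: 10–19 − 300 → 12715
End of period: [7402, 12715, 9822, 6683, 17820]
[period 4]
Births: 9822 × 0.399 = 3919 ; 6683 × 0.466 = 3114 → 7033
10–19: 7402 × 0.953 = 7054
20–29: 12715 × 0.968 = 12308
30–39: 9822 × 0.955 = 9380
40+: 6683 × 0.961 + 17820 × 0.366 = 6422 + 6522 = 12944
Net migration: 10–19 − 300 → 6754
End of period: [7033, 6754, 12308, 9380, 12944]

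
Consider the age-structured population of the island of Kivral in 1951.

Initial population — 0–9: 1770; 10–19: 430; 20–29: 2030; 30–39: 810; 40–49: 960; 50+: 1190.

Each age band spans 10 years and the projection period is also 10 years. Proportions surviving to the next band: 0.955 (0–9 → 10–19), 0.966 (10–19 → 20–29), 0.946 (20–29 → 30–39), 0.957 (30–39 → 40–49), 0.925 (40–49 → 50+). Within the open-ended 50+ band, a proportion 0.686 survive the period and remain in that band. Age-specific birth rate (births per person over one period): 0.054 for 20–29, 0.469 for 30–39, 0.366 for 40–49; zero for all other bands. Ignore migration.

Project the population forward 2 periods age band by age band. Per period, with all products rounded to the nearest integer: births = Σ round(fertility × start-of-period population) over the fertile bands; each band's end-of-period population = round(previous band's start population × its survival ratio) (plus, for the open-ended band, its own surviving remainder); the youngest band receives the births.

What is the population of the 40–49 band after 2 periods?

Call the groups 1 to 6, youngest first.
[period 1]
Births: 2030 × 0.054 = 110 ; 810 × 0.469 = 380 ; 960 × 0.366 = 351 ⇒ total 841
Group 2: 1770 × 0.955 = 1690
Group 3: 430 × 0.966 = 415
Group 4: 2030 × 0.946 = 1920
Group 5: 810 × 0.957 = 775
Group 6: 960 × 0.925 + 1190 × 0.686 = 888 + 816 = 1704
→ [841, 1690, 415, 1920, 775, 1704]
[period 2]
Births: 415 × 0.054 = 22 ; 1920 × 0.469 = 900 ; 775 × 0.366 = 284 ⇒ total 1206
Group 2: 841 × 0.955 = 803
Group 3: 1690 × 0.966 = 1633
Group 4: 415 × 0.946 = 393
Group 5: 1920 × 0.957 = 1837
Group 6: 775 × 0.925 + 1704 × 0.686 = 717 + 1169 = 1886
→ [1206, 803, 1633, 393, 1837, 1886]

1837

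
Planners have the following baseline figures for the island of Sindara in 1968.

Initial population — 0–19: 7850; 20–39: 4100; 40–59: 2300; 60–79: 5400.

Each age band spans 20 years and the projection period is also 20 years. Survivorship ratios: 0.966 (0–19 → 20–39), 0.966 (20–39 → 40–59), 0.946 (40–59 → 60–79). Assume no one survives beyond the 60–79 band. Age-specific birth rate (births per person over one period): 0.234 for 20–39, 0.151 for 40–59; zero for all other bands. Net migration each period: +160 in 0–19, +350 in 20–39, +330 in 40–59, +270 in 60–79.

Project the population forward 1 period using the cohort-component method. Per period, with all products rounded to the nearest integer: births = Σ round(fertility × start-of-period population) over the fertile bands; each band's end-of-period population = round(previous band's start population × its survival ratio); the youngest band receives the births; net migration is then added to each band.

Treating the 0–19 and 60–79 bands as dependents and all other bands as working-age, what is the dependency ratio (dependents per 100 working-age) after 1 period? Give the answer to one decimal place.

After projecting period 1:
Births: 4100 * 0.234 = 959 ; 2300 * 0.151 = 347 — total 1306
20–39: 7850 * 0.966 = 7583
40–59: 4100 * 0.966 = 3961
60–79: 2300 * 0.946 = 2176
Net migration: 0–19 + 160 → 1466; 20–39 + 350 → 7933; 40–59 + 330 → 4291; 60–79 + 270 → 2446
→ [1466, 7933, 4291, 2446]
Dependents (band 0–19 + band 60–79) = 1466 + 2446 = 3912; working-age = 12224; ratio = 3912/12224 × 100 = 32.0

32.0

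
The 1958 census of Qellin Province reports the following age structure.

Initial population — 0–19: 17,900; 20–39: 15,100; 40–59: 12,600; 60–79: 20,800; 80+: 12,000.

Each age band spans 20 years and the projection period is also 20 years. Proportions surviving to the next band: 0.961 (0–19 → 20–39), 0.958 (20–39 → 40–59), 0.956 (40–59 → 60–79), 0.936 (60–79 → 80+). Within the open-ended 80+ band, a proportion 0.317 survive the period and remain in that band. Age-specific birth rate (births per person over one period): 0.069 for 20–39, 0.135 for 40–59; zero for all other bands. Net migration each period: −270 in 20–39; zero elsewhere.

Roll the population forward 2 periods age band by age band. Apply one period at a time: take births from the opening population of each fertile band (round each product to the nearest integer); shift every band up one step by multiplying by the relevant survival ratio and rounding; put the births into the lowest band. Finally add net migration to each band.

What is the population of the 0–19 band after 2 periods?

3121

Numbering the groups 1..5 from youngest to oldest:
[period 1]
Births: 15100 × 0.069 = 1042, 12600 × 0.135 = 1701 — total 2743
Group 2: 17900 × 0.961 = 17202
Group 3: 15100 × 0.958 = 14466
Group 4: 12600 × 0.956 = 12046
Group 5: 20800 × 0.936 + 12000 × 0.317 = 19469 + 3804 = 23273
Net migration: Group 2 − 270 → 16932
End of period: [2743, 16932, 14466, 12046, 23273]
[period 2]
Births: 16932 × 0.069 = 1168, 14466 × 0.135 = 1953 — total 3121
Group 2: 2743 × 0.961 = 2636
Group 3: 16932 × 0.958 = 16221
Group 4: 14466 × 0.956 = 13829
Group 5: 12046 × 0.936 + 23273 × 0.317 = 11275 + 7378 = 18653
Net migration: Group 2 − 270 → 2366
End of period: [3121, 2366, 16221, 13829, 18653]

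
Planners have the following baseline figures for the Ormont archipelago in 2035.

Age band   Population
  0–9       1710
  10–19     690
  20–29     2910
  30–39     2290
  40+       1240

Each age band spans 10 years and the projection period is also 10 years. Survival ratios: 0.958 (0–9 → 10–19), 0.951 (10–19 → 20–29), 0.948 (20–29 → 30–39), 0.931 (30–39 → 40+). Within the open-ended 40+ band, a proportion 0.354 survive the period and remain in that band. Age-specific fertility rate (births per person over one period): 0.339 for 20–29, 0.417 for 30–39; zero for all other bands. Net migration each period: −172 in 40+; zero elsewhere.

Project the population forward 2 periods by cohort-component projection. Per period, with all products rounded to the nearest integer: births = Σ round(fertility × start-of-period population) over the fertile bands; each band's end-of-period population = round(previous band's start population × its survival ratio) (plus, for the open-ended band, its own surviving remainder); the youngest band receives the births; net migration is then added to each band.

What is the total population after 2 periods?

Numbering the bands 1..5 from youngest to oldest:
After projecting period 1:
Births: 2910 × 0.339 = 986 ; 2290 × 0.417 = 955 → total 1941
Band 2: 1710 × 0.958 = 1638
Band 3: 690 × 0.951 = 656
Band 4: 2910 × 0.948 = 2759
Band 5: 2290 × 0.931 + 1240 × 0.354 = 2132 + 439 = 2571
Net migration: Band 5 − 172 → 2399
Giving 1941 / 1638 / 656 / 2759 / 2399.
After projecting period 2:
Births: 656 × 0.339 = 222 ; 2759 × 0.417 = 1151 → total 1373
Band 2: 1941 × 0.958 = 1859
Band 3: 1638 × 0.951 = 1558
Band 4: 656 × 0.948 = 622
Band 5: 2759 × 0.931 + 2399 × 0.354 = 2569 + 849 = 3418
Net migration: Band 5 − 172 → 3246
Giving 1373 / 1859 / 1558 / 622 / 3246.
Total after period 2: 1373 + 1859 + 1558 + 622 + 3246 = 8658

8658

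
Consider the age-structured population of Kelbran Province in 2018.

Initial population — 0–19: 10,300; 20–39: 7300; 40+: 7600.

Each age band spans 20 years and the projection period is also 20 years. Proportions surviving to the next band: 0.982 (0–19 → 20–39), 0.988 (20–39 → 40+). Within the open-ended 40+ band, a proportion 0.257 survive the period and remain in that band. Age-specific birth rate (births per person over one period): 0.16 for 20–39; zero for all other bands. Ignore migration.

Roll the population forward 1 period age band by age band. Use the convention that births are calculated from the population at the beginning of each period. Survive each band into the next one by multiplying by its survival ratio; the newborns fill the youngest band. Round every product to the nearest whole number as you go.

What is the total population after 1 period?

— Period 1 —
Births: 7300 * 0.16 = 1168
20–39: 10300 * 0.982 = 10115
40+: 7300 * 0.988 + 7600 * 0.257 = 7212 + 1953 = 9165
Giving 1168 / 10115 / 9165.
Total after period 1: 1168 + 10115 + 9165 = 20448

20448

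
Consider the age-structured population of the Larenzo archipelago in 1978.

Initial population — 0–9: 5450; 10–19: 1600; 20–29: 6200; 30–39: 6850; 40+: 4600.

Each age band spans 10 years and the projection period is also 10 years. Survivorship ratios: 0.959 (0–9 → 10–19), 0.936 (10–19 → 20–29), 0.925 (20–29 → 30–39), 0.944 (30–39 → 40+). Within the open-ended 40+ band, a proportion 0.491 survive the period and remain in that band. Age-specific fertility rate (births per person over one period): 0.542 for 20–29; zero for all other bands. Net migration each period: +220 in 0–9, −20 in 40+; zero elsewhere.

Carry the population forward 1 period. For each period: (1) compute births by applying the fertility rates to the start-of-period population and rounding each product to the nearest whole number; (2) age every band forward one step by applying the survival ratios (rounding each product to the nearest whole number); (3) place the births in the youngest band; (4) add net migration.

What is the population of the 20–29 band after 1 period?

1498

After projecting period 1:
Births: 6200 × 0.542 = 3360
10–19: 5450 × 0.959 = 5227
20–29: 1600 × 0.936 = 1498
30–39: 6200 × 0.925 = 5735
40+: 6850 × 0.944 + 4600 × 0.491 = 6466 + 2259 = 8725
Net migration: 0–9 + 220 → 3580; 40+ − 20 → 8705
End of period: [3580, 5227, 1498, 5735, 8705]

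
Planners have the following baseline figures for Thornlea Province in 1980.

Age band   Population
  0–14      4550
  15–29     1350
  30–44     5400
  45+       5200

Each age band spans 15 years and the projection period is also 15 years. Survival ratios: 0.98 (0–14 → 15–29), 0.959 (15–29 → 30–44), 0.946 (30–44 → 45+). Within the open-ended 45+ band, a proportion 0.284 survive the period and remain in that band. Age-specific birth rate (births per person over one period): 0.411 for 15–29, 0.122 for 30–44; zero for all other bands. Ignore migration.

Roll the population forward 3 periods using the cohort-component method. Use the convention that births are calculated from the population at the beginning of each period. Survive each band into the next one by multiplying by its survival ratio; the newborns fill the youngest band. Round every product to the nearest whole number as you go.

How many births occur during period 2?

1991

Period 1:
Births: 1350 × 0.411 = 555 ; 5400 × 0.122 = 659 — total 1214
15–29: 4550 × 0.98 = 4459
30–44: 1350 × 0.959 = 1295
45+: 5400 × 0.946 + 5200 × 0.284 = 5108 + 1477 = 6585
Population now: 0–14=1214, 15–29=4459, 30–44=1295, 45+=6585
Period 2:
Births: 4459 × 0.411 = 1833 ; 1295 × 0.122 = 158 — total 1991
15–29: 1214 × 0.98 = 1190
30–44: 4459 × 0.959 = 4276
45+: 1295 × 0.946 + 6585 × 0.284 = 1225 + 1870 = 3095
Population now: 0–14=1991, 15–29=1190, 30–44=4276, 45+=3095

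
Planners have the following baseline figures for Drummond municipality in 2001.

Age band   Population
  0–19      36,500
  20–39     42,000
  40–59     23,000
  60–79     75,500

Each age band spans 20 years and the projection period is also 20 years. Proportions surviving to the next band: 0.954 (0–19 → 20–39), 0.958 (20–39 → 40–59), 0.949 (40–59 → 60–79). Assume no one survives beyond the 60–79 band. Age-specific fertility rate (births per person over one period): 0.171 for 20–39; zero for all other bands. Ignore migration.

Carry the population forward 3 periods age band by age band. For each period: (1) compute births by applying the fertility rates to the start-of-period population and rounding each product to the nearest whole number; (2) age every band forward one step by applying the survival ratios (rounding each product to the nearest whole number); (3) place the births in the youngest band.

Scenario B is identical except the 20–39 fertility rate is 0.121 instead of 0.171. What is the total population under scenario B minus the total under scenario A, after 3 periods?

Period 1:
Births: 42000 × 0.171 = 7182
20–39: 36500 × 0.954 = 34821
40–59: 42000 × 0.958 = 40236
60–79: 23000 × 0.949 = 21827
End of period: [7182, 34821, 40236, 21827]
Period 2:
Births: 34821 × 0.171 = 5954
20–39: 7182 × 0.954 = 6852
40–59: 34821 × 0.958 = 33359
60–79: 40236 × 0.949 = 38184
End of period: [5954, 6852, 33359, 38184]
Period 3:
Births: 6852 × 0.171 = 1172
20–39: 5954 × 0.954 = 5680
40–59: 6852 × 0.958 = 6564
60–79: 33359 × 0.949 = 31658
End of period: [1172, 5680, 6564, 31658]
Scenario A total after 3 periods: 45074
Scenario B projection —
Period 1:
Births: 42000 × 0.121 = 5082
20–39: 36500 × 0.954 = 34821
40–59: 42000 × 0.958 = 40236
60–79: 23000 × 0.949 = 21827
End of period: [5082, 34821, 40236, 21827]
Period 2:
Births: 34821 × 0.121 = 4213
20–39: 5082 × 0.954 = 4848
40–59: 34821 × 0.958 = 33359
60–79: 40236 × 0.949 = 38184
End of period: [4213, 4848, 33359, 38184]
Period 3:
Births: 4848 × 0.121 = 587
20–39: 4213 × 0.954 = 4019
40–59: 4848 × 0.958 = 4644
60–79: 33359 × 0.949 = 31658
End of period: [587, 4019, 4644, 31658]
Scenario B total after 3 periods: 40908
Difference B − A = 40908 − 45074 = -4166

-4166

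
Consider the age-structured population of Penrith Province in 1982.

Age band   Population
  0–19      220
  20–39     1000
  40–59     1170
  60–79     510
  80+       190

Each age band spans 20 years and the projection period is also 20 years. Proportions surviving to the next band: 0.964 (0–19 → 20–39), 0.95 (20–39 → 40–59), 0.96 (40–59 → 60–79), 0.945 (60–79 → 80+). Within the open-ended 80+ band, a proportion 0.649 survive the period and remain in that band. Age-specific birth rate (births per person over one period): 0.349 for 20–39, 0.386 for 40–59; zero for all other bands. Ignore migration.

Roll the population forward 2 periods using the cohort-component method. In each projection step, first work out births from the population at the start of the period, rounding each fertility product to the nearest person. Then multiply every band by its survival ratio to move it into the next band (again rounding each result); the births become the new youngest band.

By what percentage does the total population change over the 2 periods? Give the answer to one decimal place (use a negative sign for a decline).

22.3

Numbering the bands 1..5 from youngest to oldest:
After projecting period 1:
Births: 1000 * 0.349 = 349, 1170 * 0.386 = 452 → total 801
Band 2: 220 * 0.964 = 212
Band 3: 1000 * 0.95 = 950
Band 4: 1170 * 0.96 = 1123
Band 5: 510 * 0.945 + 190 * 0.649 = 482 + 123 = 605
Population now: 0–19=801, 20–39=212, 40–59=950, 60–79=1123, 80+=605
After projecting period 2:
Births: 212 * 0.349 = 74, 950 * 0.386 = 367 → total 441
Band 2: 801 * 0.964 = 772
Band 3: 212 * 0.95 = 201
Band 4: 950 * 0.96 = 912
Band 5: 1123 * 0.945 + 605 * 0.649 = 1061 + 393 = 1454
Population now: 0–19=441, 20–39=772, 40–59=201, 60–79=912, 80+=1454
Total: 3090 → 3780; change = 690; percentage change = 22.3%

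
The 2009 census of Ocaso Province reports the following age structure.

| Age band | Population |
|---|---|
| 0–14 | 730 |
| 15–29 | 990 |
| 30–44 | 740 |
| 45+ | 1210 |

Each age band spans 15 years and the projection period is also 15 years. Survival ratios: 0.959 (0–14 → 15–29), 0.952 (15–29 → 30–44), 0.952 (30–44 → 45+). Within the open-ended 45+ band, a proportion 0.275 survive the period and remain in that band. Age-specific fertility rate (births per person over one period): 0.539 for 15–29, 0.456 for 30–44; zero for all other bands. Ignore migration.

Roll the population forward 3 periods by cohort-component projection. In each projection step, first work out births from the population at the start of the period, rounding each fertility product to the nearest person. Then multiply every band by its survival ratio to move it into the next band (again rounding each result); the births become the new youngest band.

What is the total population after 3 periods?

[period 1]
Births: 990 * 0.539 = 534  |  740 * 0.456 = 337 → total 871
15–29: 730 * 0.959 = 700
30–44: 990 * 0.952 = 942
45+: 740 * 0.952 + 1210 * 0.275 = 704 + 333 = 1037
→ [871, 700, 942, 1037]
[period 2]
Births: 700 * 0.539 = 377  |  942 * 0.456 = 430 → total 807
15–29: 871 * 0.959 = 835
30–44: 700 * 0.952 = 666
45+: 942 * 0.952 + 1037 * 0.275 = 897 + 285 = 1182
→ [807, 835, 666, 1182]
[period 3]
Births: 835 * 0.539 = 450  |  666 * 0.456 = 304 → total 754
15–29: 807 * 0.959 = 774
30–44: 835 * 0.952 = 795
45+: 666 * 0.952 + 1182 * 0.275 = 634 + 325 = 959
→ [754, 774, 795, 959]
Total after period 3: 754 + 774 + 795 + 959 = 3282

3282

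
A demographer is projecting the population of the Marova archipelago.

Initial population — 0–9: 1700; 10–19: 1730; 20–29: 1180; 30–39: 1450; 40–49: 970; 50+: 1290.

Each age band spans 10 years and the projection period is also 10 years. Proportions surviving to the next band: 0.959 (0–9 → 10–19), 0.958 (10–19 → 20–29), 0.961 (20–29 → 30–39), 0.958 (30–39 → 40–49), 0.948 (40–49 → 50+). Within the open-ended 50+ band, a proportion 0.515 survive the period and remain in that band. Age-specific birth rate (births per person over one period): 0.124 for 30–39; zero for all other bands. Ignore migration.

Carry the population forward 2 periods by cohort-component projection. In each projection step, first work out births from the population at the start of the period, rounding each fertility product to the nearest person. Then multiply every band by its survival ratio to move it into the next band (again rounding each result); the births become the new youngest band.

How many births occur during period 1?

(Groups numbered youngest = 1 to oldest = 6.)
Period 1.
Births: 1450 × 0.124 = 180
Group 2: 1700 × 0.959 = 1630
Group 3: 1730 × 0.958 = 1657
Group 4: 1180 × 0.961 = 1134
Group 5: 1450 × 0.958 = 1389
Group 6: 970 × 0.948 + 1290 × 0.515 = 920 + 664 = 1584
Population now: 0–9=180, 10–19=1630, 20–29=1657, 30–39=1134, 40–49=1389, 50+=1584

180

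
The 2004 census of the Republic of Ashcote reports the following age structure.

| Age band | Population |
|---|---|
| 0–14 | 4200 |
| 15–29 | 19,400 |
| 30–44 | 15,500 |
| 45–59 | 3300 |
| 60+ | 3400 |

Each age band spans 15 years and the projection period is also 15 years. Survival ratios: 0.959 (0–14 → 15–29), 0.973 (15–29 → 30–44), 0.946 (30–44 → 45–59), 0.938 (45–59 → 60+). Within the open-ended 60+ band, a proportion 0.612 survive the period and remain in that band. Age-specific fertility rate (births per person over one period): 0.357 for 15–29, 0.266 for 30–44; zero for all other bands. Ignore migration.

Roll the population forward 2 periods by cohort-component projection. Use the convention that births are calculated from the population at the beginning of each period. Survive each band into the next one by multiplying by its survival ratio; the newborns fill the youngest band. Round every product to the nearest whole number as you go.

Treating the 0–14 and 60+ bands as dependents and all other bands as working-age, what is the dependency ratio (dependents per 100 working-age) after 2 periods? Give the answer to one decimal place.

Period 1:
Births: 19400 × 0.357 = 6926, 15500 × 0.266 = 4123 — total 11049
15–29: 4200 × 0.959 = 4028
30–44: 19400 × 0.973 = 18876
45–59: 15500 × 0.946 = 14663
60+: 3300 × 0.938 + 3400 × 0.612 = 3095 + 2081 = 5176
Giving 11049 / 4028 / 18876 / 14663 / 5176.
Period 2:
Births: 4028 × 0.357 = 1438, 18876 × 0.266 = 5021 — total 6459
15–29: 11049 × 0.959 = 10596
30–44: 4028 × 0.973 = 3919
45–59: 18876 × 0.946 = 17857
60+: 14663 × 0.938 + 5176 × 0.612 = 13754 + 3168 = 16922
Giving 6459 / 10596 / 3919 / 17857 / 16922.
Dependents (band 0–14 + band 60+) = 6459 + 16922 = 23381; working-age = 32372; ratio = 23381/32372 × 100 = 72.2

72.2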